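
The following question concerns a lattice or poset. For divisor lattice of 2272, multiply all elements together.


Divisors of 2272: [1, 2, 4, 8, 16, 32, 71, 142, 284, 568, 1136, 2272]
Product = n^(d(n)/2) = 2272^(12/2)
Product = 137546632512252411904


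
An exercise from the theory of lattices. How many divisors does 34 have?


Divisors of 34: [1, 2, 17, 34]
Count: 4


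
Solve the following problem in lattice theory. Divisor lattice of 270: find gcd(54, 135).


In a divisor lattice, meet = gcd (greatest common divisor).
By Euclidean algorithm or factoring: gcd(54,135) = 27


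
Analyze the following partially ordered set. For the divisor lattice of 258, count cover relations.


A cover relation a -< b holds when a < b with no c strictly between.
Cover relations:
  1 -< 2
  1 -< 3
  1 -< 43
  2 -< 6
  2 -< 86
  3 -< 6
  3 -< 129
  6 -< 258
  ...4 more
Total: 12


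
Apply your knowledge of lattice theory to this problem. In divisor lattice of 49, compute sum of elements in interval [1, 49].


Interval [1,49] in divisors of 49: [1, 7, 49]
Sum = 57


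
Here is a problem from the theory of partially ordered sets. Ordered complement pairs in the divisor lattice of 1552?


Complement pair (a,b): a meet b = bottom, a join b = top.
Here: gcd(a,b)=1 and lcm(a,b)=1552, i.e. a*b=1552 with a,b coprime.
Pairs found: (1,1552), (16,97), (97,16), (1552,1)
Total ordered pairs: 4


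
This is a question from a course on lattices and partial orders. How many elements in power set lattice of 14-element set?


Power set = 2^n.
2^14 = 16384


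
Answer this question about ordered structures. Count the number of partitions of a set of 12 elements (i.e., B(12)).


B(n) = number of set partitions of an n-element set.
B(n) satisfies the recurrence: B(n+1) = sum_k C(n,k)*B(k).
B(12) = 4213597


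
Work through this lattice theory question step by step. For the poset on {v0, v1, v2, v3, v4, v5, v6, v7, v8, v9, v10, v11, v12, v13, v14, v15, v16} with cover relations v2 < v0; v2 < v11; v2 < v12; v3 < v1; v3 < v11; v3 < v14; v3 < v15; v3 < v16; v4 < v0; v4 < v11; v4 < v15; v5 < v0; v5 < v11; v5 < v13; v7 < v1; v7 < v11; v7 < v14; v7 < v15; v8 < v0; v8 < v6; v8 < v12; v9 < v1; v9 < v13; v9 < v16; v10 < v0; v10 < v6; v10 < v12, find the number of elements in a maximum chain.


A chain is a totally ordered subset; we count the number of elements in a maximum chain.
Compute, for each element x, the size of the longest chain ending at x:
  v2: 1
  v3: 1
  v4: 1
  v5: 1
  v7: 1
  v8: 1
  ...
A maximum chain: v2 < v0
Number of elements in the longest chain: 2


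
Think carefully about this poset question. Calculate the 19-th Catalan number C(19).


C(n) = C(2n, n) / (n+1).
C(38, 19) = 35345263800
C(19) = 35345263800 / 20 = 1767263190


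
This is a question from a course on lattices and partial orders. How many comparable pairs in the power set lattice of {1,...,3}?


A comparable pair {a,b} has a < b or b < a in the order.
Count unordered pairs where one element is strictly below the other.
Examples: {{},{1}}, {{},{2}}, {{},{3}}, {{},{1,2}}, ...
Total comparable pairs: 19


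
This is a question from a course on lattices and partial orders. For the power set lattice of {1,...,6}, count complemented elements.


An element a is complemented if some b has a meet b = bottom, a join b = top.
every subset A has complement S\A, so all elements are complemented.
Complemented elements: {}, {1}, {2}, {3}, {4}, {5}, ... (58 more)
Count: 64


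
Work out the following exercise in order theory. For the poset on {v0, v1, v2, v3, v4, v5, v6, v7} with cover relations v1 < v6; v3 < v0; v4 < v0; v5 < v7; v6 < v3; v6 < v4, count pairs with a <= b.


The order relation is {(a,b) : a <= b}, reflexive so it includes (a,a).
Examples: (v0,v0), (v1,v0), (v1,v1), (v1,v3), (v1,v4), ...
Total ordered pairs: 18


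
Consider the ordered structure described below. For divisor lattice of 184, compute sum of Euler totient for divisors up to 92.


Divisors of 184 up to 92: [1, 2, 4, 8, 23, 46, 92]
phi values: [1, 1, 2, 4, 22, 22, 44]
Sum = 96


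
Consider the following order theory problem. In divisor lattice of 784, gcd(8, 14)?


Meet=gcd.
gcd(8,14)=2


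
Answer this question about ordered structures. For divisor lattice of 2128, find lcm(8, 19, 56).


In a divisor lattice, join = lcm (least common multiple).
Compute lcm iteratively: start with first element, then lcm(current, next).
Elements: [8, 19, 56]
lcm(8,19) = 152
lcm(152,56) = 1064
Final lcm = 1064


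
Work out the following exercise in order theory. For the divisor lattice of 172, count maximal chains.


A maximal chain goes from the minimum element to a maximal element via cover relations.
Counting all min-to-max paths in the cover graph.
Total maximal chains: 3


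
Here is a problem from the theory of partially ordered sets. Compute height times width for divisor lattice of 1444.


Height = length of longest chain minus 1; width = size of largest antichain.
A maximum chain: 1 | 19 | 361 | 722 | 1444  (height 4).
A maximum antichain: {4, 38, 361}  (width 3).
Product = 4 * 3 = 12


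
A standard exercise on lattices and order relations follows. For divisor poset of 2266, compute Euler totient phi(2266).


phi(n) = n * prod_{p|n} (1 - 1/p).
Prime divisors of 2266: [2, 11, 103]
phi(2266) = 2266 * (1 - 1/2) * (1 - 1/11) * (1 - 1/103)
phi(2266) = 1020


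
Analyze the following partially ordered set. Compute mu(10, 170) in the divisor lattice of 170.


In a divisor lattice, mu(a,b) = mu(b/a) where mu is the classical Mobius function.
b/a = 170/10 = 17
Prime factorization of 17: primes [17]
17 is squarefree with 1 prime factor(s), so mu(17) = (-1)^1 = -1


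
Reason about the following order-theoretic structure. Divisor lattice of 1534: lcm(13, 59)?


Join=lcm.
gcd(13,59)=1
lcm=767


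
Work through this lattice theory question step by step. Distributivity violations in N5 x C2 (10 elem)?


Distributive law: a ^ (b v c) = (a ^ b) v (a ^ c).
Check all 10^3 = 1000 ordered triples (a,b,c).
  e.g. a=(b,0), b=(a,0), c=(c,0): lhs=(b,0) != rhs=(a,0)
  e.g. a=(b,0), b=(a,0), c=(c,1): lhs=(b,0) != rhs=(a,0)
Total violating triples: 16


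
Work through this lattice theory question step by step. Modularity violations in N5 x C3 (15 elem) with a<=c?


Modular law: if a <= c then a v (b ^ c) = (a v b) ^ c.
Check all triples (a,b,c) with a <= c among 15 elements.
  e.g. a=(a,0), b=(c,0), c=(b,0): lhs=(a,0) != rhs=(b,0)
  e.g. a=(a,0), b=(c,1), c=(b,0): lhs=(a,0) != rhs=(b,0)
Total violating triples: 18


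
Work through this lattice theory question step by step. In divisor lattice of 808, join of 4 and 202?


In a divisor lattice, join = lcm (least common multiple).
gcd(4,202) = 2
lcm(4,202) = 4*202/gcd = 808/2 = 404


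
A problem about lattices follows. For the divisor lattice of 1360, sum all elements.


sigma(n) = sum of divisors.
Divisors of 1360: [1, 2, 4, 5, 8, 10, 16, 17, 20, 34, 40, 68, 80, 85, 136, 170, 272, 340, 680, 1360]
Sum = 3348


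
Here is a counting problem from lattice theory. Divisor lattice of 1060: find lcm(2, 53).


In a divisor lattice, join = lcm (least common multiple).
gcd(2,53) = 1
lcm(2,53) = 2*53/gcd = 106/1 = 106


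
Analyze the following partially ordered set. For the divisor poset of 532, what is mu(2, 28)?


In a divisor lattice, mu(a,b) = mu(b/a) where mu is the classical Mobius function.
b/a = 28/2 = 14
Prime factorization of 14: primes [2, 7]
14 is squarefree with 2 prime factor(s), so mu(14) = (-1)^2 = 1


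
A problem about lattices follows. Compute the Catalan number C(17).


C(n) = C(2n, n) / (n+1).
C(34, 17) = 2333606220
C(17) = 2333606220 / 18 = 129644790


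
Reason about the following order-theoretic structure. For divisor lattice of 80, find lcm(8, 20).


In a divisor lattice, join = lcm (least common multiple).
Compute lcm iteratively: start with first element, then lcm(current, next).
Elements: [8, 20]
lcm(8,20) = 40
Final lcm = 40


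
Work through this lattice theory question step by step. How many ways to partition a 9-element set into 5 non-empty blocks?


S(n,k) = k*S(n-1,k) + S(n-1,k-1).
S(8,5) = 1050, S(8,4) = 1701
S(9,5) = 5*1050 + 1701 = 5250 + 1701
S(9,5) = 6951


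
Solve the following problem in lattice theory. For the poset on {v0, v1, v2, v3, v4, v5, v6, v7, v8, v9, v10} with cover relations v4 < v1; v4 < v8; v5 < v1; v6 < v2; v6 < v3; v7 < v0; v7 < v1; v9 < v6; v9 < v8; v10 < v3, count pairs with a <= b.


The order relation is {(a,b) : a <= b}, reflexive so it includes (a,a).
Examples: (v0,v0), (v1,v1), (v10,v10), (v10,v3), (v2,v2), ...
Total ordered pairs: 23


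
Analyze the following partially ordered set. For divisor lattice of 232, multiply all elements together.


Divisors of 232: [1, 2, 4, 8, 29, 58, 116, 232]
Product = n^(d(n)/2) = 232^(8/2)
Product = 2897022976


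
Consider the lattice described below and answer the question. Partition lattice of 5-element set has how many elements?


B(n) = number of set partitions of an n-element set.
B(n) satisfies the recurrence: B(n+1) = sum_k C(n,k)*B(k).
B(5) = 52


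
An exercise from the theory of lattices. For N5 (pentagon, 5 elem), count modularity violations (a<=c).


Modular law: if a <= c then a v (b ^ c) = (a v b) ^ c.
Check all triples (a,b,c) with a <= c among 5 elements.
  e.g. a=a, b=c, c=b: lhs=a != rhs=b
Total violating triples: 1


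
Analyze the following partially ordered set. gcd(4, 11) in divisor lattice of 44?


Meet=gcd.
gcd(4,11)=1


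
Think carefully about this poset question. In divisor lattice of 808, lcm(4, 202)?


Join=lcm.
gcd(4,202)=2
lcm=404


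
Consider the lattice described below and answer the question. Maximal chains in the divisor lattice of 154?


A maximal chain goes from the minimum element to a maximal element via cover relations.
Counting all min-to-max paths in the cover graph.
Total maximal chains: 6


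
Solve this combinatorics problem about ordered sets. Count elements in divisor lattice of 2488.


Divisors of 2488: [1, 2, 4, 8, 311, 622, 1244, 2488]
Count: 8


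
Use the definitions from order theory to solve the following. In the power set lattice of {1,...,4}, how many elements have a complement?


An element a is complemented if some b has a meet b = bottom, a join b = top.
every subset A has complement S\A, so all elements are complemented.
Complemented elements: {}, {1}, {2}, {3}, {4}, {1,2}, ... (10 more)
Count: 16


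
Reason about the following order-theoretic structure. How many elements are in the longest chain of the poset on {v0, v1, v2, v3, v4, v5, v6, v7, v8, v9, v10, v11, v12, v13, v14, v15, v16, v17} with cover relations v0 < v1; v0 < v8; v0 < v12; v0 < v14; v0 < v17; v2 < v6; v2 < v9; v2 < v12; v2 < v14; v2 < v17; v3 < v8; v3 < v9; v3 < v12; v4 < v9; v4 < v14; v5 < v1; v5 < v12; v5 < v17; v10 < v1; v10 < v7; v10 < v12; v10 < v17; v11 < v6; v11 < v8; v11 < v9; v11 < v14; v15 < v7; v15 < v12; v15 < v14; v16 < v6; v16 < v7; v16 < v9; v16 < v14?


A chain is a totally ordered subset; we count the number of elements in a maximum chain.
Compute, for each element x, the size of the longest chain ending at x:
  v0: 1
  v2: 1
  v3: 1
  v4: 1
  v5: 1
  v10: 1
  ...
A maximum chain: v0 < v1
Number of elements in the longest chain: 2


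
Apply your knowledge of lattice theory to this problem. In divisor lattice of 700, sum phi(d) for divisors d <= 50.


Divisors of 700 up to 50: [1, 2, 4, 5, 7, 10, 14, 20, 25, 28, 35, 50]
phi values: [1, 1, 2, 4, 6, 4, 6, 8, 20, 12, 24, 20]
Sum = 108


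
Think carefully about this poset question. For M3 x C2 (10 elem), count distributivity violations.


Distributive law: a ^ (b v c) = (a ^ b) v (a ^ c).
Check all 10^3 = 1000 ordered triples (a,b,c).
  e.g. a=(a1,0), b=(a2,0), c=(a3,0): lhs=(a1,0) != rhs=(0,0)
  e.g. a=(a1,0), b=(a2,0), c=(a3,1): lhs=(a1,0) != rhs=(0,0)
Total violating triples: 48


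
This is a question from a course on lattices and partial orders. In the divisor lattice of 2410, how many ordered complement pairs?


Complement pair (a,b): a meet b = bottom, a join b = top.
Here: gcd(a,b)=1 and lcm(a,b)=2410, i.e. a*b=2410 with a,b coprime.
Pairs found: (1,2410), (2,1205), (5,482), (10,241), ... (4 more)
Total ordered pairs: 8


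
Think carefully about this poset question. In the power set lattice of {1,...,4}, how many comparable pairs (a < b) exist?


A comparable pair {a,b} has a < b or b < a in the order.
Count unordered pairs where one element is strictly below the other.
Examples: {{},{1}}, {{},{2}}, {{},{3}}, {{},{4}}, ...
Total comparable pairs: 65


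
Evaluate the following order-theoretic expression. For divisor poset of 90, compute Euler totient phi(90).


phi(n) = n * prod_{p|n} (1 - 1/p).
Prime divisors of 90: [2, 3, 5]
phi(90) = 90 * (1 - 1/2) * (1 - 1/3) * (1 - 1/5)
phi(90) = 24


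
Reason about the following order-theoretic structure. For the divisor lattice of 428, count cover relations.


A cover relation a -< b holds when a < b with no c strictly between.
Cover relations:
  1 -< 2
  1 -< 107
  2 -< 4
  2 -< 214
  4 -< 428
  107 -< 214
  214 -< 428
Total: 7


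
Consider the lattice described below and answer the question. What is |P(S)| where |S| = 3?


Power set = 2^n.
2^3 = 8


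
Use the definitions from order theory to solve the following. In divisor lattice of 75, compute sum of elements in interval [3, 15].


Interval [3,15] in divisors of 75: [3, 15]
Sum = 18


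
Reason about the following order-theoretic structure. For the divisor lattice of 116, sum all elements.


sigma(n) = sum of divisors.
Divisors of 116: [1, 2, 4, 29, 58, 116]
Sum = 210


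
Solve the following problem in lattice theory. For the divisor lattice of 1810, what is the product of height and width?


Height = length of longest chain minus 1; width = size of largest antichain.
A maximum chain: 1 | 181 | 905 | 1810  (height 3).
A maximum antichain: {2, 5, 181}  (width 3).
Product = 3 * 3 = 9


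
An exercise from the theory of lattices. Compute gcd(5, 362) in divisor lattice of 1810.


In a divisor lattice, meet = gcd (greatest common divisor).
By Euclidean algorithm or factoring: gcd(5,362) = 1


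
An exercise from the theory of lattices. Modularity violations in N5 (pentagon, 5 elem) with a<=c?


Modular law: if a <= c then a v (b ^ c) = (a v b) ^ c.
Check all triples (a,b,c) with a <= c among 5 elements.
  e.g. a=a, b=c, c=b: lhs=a != rhs=b
Total violating triples: 1


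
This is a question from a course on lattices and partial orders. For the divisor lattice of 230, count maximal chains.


A maximal chain goes from the minimum element to a maximal element via cover relations.
Counting all min-to-max paths in the cover graph.
Total maximal chains: 6


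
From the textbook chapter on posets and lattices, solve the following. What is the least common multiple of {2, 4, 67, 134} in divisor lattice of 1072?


In a divisor lattice, join = lcm (least common multiple).
Compute lcm iteratively: start with first element, then lcm(current, next).
Elements: [2, 4, 67, 134]
lcm(2,4) = 4
lcm(4,67) = 268
lcm(268,134) = 268
Final lcm = 268


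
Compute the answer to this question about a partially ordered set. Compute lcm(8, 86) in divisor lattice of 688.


In a divisor lattice, join = lcm (least common multiple).
gcd(8,86) = 2
lcm(8,86) = 8*86/gcd = 688/2 = 344


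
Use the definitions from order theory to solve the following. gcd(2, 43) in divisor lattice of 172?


Meet=gcd.
gcd(2,43)=1


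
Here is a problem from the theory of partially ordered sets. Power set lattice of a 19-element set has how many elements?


Power set = 2^n.
2^19 = 524288


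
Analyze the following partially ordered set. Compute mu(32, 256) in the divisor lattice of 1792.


In a divisor lattice, mu(a,b) = mu(b/a) where mu is the classical Mobius function.
b/a = 256/32 = 8
Prime factorization of 8: primes [2]
8 is not squarefree, so mu(8) = 0


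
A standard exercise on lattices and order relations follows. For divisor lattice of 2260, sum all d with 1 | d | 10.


Interval [1,10] in divisors of 2260: [1, 2, 5, 10]
Sum = 18


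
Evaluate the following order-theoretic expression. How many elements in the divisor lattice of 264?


Divisors of 264: [1, 2, 3, 4, 6, 8, 11, 12, 22, 24, 33, 44, 66, 88, 132, 264]
Count: 16


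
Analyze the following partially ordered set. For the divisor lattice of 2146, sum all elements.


sigma(n) = sum of divisors.
Divisors of 2146: [1, 2, 29, 37, 58, 74, 1073, 2146]
Sum = 3420


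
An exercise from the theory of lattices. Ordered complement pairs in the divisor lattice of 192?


Complement pair (a,b): a meet b = bottom, a join b = top.
Here: gcd(a,b)=1 and lcm(a,b)=192, i.e. a*b=192 with a,b coprime.
Pairs found: (1,192), (3,64), (64,3), (192,1)
Total ordered pairs: 4


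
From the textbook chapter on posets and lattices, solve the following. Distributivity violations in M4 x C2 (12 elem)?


Distributive law: a ^ (b v c) = (a ^ b) v (a ^ c).
Check all 12^3 = 1728 ordered triples (a,b,c).
  e.g. a=(a1,0), b=(a2,0), c=(a3,0): lhs=(a1,0) != rhs=(0,0)
  e.g. a=(a1,0), b=(a2,0), c=(a3,1): lhs=(a1,0) != rhs=(0,0)
Total violating triples: 192


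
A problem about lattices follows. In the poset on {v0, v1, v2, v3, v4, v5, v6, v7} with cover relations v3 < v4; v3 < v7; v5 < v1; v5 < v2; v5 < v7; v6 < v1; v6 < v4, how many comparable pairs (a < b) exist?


A comparable pair {a,b} has a < b or b < a in the order.
Count unordered pairs where one element is strictly below the other.
Examples: {v1,v5}, {v1,v6}, {v2,v5}, {v3,v4}, ...
Total comparable pairs: 7


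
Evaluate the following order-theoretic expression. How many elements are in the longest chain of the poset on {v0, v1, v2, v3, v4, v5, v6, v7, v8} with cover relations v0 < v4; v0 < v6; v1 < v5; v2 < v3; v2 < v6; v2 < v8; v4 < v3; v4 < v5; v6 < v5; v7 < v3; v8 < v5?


A chain is a totally ordered subset; we count the number of elements in a maximum chain.
Compute, for each element x, the size of the longest chain ending at x:
  v0: 1
  v1: 1
  v2: 1
  v7: 1
  v4: 2
  v8: 2
  ...
A maximum chain: v0 < v4 < v3
Number of elements in the longest chain: 3


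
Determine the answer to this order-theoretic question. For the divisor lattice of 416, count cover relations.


A cover relation a -< b holds when a < b with no c strictly between.
Cover relations:
  1 -< 2
  1 -< 13
  2 -< 4
  2 -< 26
  4 -< 8
  4 -< 52
  8 -< 16
  8 -< 104
  ...8 more
Total: 16


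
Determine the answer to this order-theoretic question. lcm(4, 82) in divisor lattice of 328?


Join=lcm.
gcd(4,82)=2
lcm=164


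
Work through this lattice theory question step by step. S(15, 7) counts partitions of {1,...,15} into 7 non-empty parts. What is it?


S(n,k) = k*S(n-1,k) + S(n-1,k-1).
S(14,7) = 49329280, S(14,6) = 63436373
S(15,7) = 7*49329280 + 63436373 = 345304960 + 63436373
S(15,7) = 408741333


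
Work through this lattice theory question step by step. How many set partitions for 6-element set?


B(n) = number of set partitions of an n-element set.
B(n) satisfies the recurrence: B(n+1) = sum_k C(n,k)*B(k).
B(6) = 203


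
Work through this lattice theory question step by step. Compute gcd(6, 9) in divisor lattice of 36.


In a divisor lattice, meet = gcd (greatest common divisor).
By Euclidean algorithm or factoring: gcd(6,9) = 3


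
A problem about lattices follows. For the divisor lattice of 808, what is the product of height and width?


Height = length of longest chain minus 1; width = size of largest antichain.
A maximum chain: 1 | 101 | 202 | 404 | 808  (height 4).
A maximum antichain: {2, 101}  (width 2).
Product = 4 * 2 = 8


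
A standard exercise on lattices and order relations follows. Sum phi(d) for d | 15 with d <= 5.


Divisors of 15 up to 5: [1, 3, 5]
phi values: [1, 2, 4]
Sum = 7


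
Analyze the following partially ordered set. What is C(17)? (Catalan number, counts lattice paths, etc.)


C(n) = C(2n, n) / (n+1).
C(34, 17) = 2333606220
C(17) = 2333606220 / 18 = 129644790


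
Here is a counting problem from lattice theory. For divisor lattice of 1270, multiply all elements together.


Divisors of 1270: [1, 2, 5, 10, 127, 254, 635, 1270]
Product = n^(d(n)/2) = 1270^(8/2)
Product = 2601446410000


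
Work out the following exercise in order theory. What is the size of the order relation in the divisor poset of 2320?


The order relation is {(a,b) : a <= b}, reflexive so it includes (a,a).
Examples: (1,1), (1,10), (1,116), (1,1160), (1,145), ...
Total ordered pairs: 135


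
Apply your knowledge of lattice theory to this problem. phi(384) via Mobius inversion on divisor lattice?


phi(n) = n * prod_{p|n} (1 - 1/p).
Prime divisors of 384: [2, 3]
phi(384) = 384 * (1 - 1/2) * (1 - 1/3)
phi(384) = 128


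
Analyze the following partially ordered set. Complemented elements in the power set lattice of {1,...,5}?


An element a is complemented if some b has a meet b = bottom, a join b = top.
every subset A has complement S\A, so all elements are complemented.
Complemented elements: {}, {1}, {2}, {3}, {4}, {5}, ... (26 more)
Count: 32


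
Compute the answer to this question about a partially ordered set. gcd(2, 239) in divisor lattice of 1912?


Meet=gcd.
gcd(2,239)=1


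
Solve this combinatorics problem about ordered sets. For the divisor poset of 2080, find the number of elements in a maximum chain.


A chain is a totally ordered subset; we count the number of elements in a maximum chain.
Compute, for each element x, the size of the longest chain ending at x:
  1: 1
  2: 2
  5: 2
  13: 2
  4: 3
  8: 4
  ...
A maximum chain: 1 < 2 < 4 < 8 < 16 < 32 < 160 < 2080
Number of elements in the longest chain: 8


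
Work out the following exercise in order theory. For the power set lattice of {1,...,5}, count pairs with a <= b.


The order relation is {(a,b) : a <= b}, reflexive so it includes (a,a).
Examples: ({},{}), ({},{1,2}), ({},{1,2,3}), ({},{1,2,3,4}), ({},{1,2,3,4,5}), ...
Total ordered pairs: 243


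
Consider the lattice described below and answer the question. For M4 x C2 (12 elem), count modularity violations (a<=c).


Modular law: if a <= c then a v (b ^ c) = (a v b) ^ c.
Check all triples (a,b,c) with a <= c among 12 elements.
This lattice is modular (diamonds M_m and their chain-products are modular).
Total violating triples: 0


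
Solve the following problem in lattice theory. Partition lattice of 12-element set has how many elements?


B(n) = number of set partitions of an n-element set.
B(n) satisfies the recurrence: B(n+1) = sum_k C(n,k)*B(k).
B(12) = 4213597


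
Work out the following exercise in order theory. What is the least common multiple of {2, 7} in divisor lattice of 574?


In a divisor lattice, join = lcm (least common multiple).
Compute lcm iteratively: start with first element, then lcm(current, next).
Elements: [2, 7]
lcm(2,7) = 14
Final lcm = 14


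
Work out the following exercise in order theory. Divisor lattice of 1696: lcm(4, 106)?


Join=lcm.
gcd(4,106)=2
lcm=212


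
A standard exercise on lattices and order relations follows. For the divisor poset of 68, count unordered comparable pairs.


A comparable pair {a,b} has a < b or b < a in the order.
Count unordered pairs where one element is strictly below the other.
Examples: {1,2}, {1,4}, {1,17}, {1,34}, ...
Total comparable pairs: 12


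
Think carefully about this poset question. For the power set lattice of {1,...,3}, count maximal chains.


A maximal chain goes from the minimum element to a maximal element via cover relations.
Counting all min-to-max paths in the cover graph.
Total maximal chains: 6


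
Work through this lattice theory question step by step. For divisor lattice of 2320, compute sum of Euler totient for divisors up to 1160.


Divisors of 2320 up to 1160: [1, 2, 4, 5, 8, 10, 16, 20, 29, 40, 58, 80, 116, 145, 232, 290, 464, 580, 1160]
phi values: [1, 1, 2, 4, 4, 4, 8, 8, 28, 16, 28, 32, 56, 112, 112, 112, 224, 224, 448]
Sum = 1424


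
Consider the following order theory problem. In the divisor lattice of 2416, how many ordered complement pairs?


Complement pair (a,b): a meet b = bottom, a join b = top.
Here: gcd(a,b)=1 and lcm(a,b)=2416, i.e. a*b=2416 with a,b coprime.
Pairs found: (1,2416), (16,151), (151,16), (2416,1)
Total ordered pairs: 4


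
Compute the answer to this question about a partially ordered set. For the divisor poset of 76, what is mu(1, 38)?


In a divisor lattice, mu(a,b) = mu(b/a) where mu is the classical Mobius function.
b/a = 38/1 = 38
Prime factorization of 38: primes [2, 19]
38 is squarefree with 2 prime factor(s), so mu(38) = (-1)^2 = 1


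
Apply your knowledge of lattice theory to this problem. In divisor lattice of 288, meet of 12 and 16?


In a divisor lattice, meet = gcd (greatest common divisor).
By Euclidean algorithm or factoring: gcd(12,16) = 4


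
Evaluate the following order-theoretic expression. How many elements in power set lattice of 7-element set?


Power set = 2^n.
2^7 = 128


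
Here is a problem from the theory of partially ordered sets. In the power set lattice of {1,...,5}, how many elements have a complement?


An element a is complemented if some b has a meet b = bottom, a join b = top.
every subset A has complement S\A, so all elements are complemented.
Complemented elements: {}, {1}, {2}, {3}, {4}, {5}, ... (26 more)
Count: 32


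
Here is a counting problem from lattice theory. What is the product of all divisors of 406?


Divisors of 406: [1, 2, 7, 14, 29, 58, 203, 406]
Product = n^(d(n)/2) = 406^(8/2)
Product = 27170906896


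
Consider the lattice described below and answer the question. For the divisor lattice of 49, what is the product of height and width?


Height = length of longest chain minus 1; width = size of largest antichain.
A maximum chain: 1 | 7 | 49  (height 2).
A maximum antichain: {1}  (width 1).
Product = 2 * 1 = 2


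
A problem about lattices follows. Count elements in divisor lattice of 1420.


Divisors of 1420: [1, 2, 4, 5, 10, 20, 71, 142, 284, 355, 710, 1420]
Count: 12


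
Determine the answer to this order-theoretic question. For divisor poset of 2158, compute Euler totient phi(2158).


phi(n) = n * prod_{p|n} (1 - 1/p).
Prime divisors of 2158: [2, 13, 83]
phi(2158) = 2158 * (1 - 1/2) * (1 - 1/13) * (1 - 1/83)
phi(2158) = 984


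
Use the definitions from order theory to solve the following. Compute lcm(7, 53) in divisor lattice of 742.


In a divisor lattice, join = lcm (least common multiple).
gcd(7,53) = 1
lcm(7,53) = 7*53/gcd = 371/1 = 371


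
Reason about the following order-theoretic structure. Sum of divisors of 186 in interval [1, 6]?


Interval [1,6] in divisors of 186: [1, 2, 3, 6]
Sum = 12


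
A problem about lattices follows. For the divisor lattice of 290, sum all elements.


sigma(n) = sum of divisors.
Divisors of 290: [1, 2, 5, 10, 29, 58, 145, 290]
Sum = 540


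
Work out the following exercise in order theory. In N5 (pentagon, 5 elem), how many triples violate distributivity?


Distributive law: a ^ (b v c) = (a ^ b) v (a ^ c).
Check all 5^3 = 125 ordered triples (a,b,c).
  e.g. a=b, b=a, c=c: lhs=b != rhs=a
  e.g. a=b, b=c, c=a: lhs=b != rhs=a
Total violating triples: 2


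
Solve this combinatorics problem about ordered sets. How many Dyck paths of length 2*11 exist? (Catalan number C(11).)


C(n) = C(2n, n) / (n+1).
C(22, 11) = 705432
C(11) = 705432 / 12 = 58786


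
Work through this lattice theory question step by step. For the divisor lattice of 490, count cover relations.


A cover relation a -< b holds when a < b with no c strictly between.
Cover relations:
  1 -< 2
  1 -< 5
  1 -< 7
  2 -< 10
  2 -< 14
  5 -< 10
  5 -< 35
  7 -< 14
  ...12 more
Total: 20


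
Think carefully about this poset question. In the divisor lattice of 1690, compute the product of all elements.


Divisors of 1690: [1, 2, 5, 10, 13, 26, 65, 130, 169, 338, 845, 1690]
Product = n^(d(n)/2) = 1690^(12/2)
Product = 23298085122481000000


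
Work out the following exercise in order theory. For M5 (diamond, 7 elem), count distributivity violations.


Distributive law: a ^ (b v c) = (a ^ b) v (a ^ c).
Check all 7^3 = 343 ordered triples (a,b,c).
  e.g. a=a1, b=a2, c=a3: lhs=a1 != rhs=0
  e.g. a=a1, b=a2, c=a4: lhs=a1 != rhs=0
Total violating triples: 60


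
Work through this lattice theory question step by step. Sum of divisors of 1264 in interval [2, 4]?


Interval [2,4] in divisors of 1264: [2, 4]
Sum = 6


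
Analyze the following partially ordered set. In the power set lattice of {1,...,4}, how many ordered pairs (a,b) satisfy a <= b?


The order relation is {(a,b) : a <= b}, reflexive so it includes (a,a).
Examples: ({},{}), ({},{1,2}), ({},{1,2,3}), ({},{1,2,3,4}), ({},{1,2,4}), ...
Total ordered pairs: 81


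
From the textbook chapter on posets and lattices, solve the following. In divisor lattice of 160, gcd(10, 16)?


Meet=gcd.
gcd(10,16)=2


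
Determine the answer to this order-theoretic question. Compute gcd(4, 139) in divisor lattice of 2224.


In a divisor lattice, meet = gcd (greatest common divisor).
By Euclidean algorithm or factoring: gcd(4,139) = 1


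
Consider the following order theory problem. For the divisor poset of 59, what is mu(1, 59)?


In a divisor lattice, mu(a,b) = mu(b/a) where mu is the classical Mobius function.
b/a = 59/1 = 59
Prime factorization of 59: primes [59]
59 is squarefree with 1 prime factor(s), so mu(59) = (-1)^1 = -1


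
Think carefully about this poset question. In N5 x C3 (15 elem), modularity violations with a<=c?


Modular law: if a <= c then a v (b ^ c) = (a v b) ^ c.
Check all triples (a,b,c) with a <= c among 15 elements.
  e.g. a=(a,0), b=(c,0), c=(b,0): lhs=(a,0) != rhs=(b,0)
  e.g. a=(a,0), b=(c,1), c=(b,0): lhs=(a,0) != rhs=(b,0)
Total violating triples: 18


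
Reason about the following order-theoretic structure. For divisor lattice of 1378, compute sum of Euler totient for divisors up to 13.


Divisors of 1378 up to 13: [1, 2, 13]
phi values: [1, 1, 12]
Sum = 14


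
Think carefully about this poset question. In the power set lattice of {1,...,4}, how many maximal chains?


A maximal chain goes from the minimum element to a maximal element via cover relations.
Counting all min-to-max paths in the cover graph.
Total maximal chains: 24


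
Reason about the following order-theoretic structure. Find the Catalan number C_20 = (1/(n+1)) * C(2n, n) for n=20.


C(n) = C(2n, n) / (n+1).
C(40, 20) = 137846528820
C(20) = 137846528820 / 21 = 6564120420


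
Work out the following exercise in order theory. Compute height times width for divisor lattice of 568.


Height = length of longest chain minus 1; width = size of largest antichain.
A maximum chain: 1 | 71 | 142 | 284 | 568  (height 4).
A maximum antichain: {2, 71}  (width 2).
Product = 4 * 2 = 8


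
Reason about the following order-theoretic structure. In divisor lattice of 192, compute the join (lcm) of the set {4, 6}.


In a divisor lattice, join = lcm (least common multiple).
Compute lcm iteratively: start with first element, then lcm(current, next).
Elements: [4, 6]
lcm(4,6) = 12
Final lcm = 12


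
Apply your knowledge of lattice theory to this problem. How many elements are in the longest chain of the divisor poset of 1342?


A chain is a totally ordered subset; we count the number of elements in a maximum chain.
Compute, for each element x, the size of the longest chain ending at x:
  1: 1
  2: 2
  11: 2
  61: 2
  22: 3
  122: 3
  ...
A maximum chain: 1 < 2 < 22 < 1342
Number of elements in the longest chain: 4


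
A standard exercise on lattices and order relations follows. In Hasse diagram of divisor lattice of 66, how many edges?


A cover relation a -< b holds when a < b with no c strictly between.
Cover relations:
  1 -< 2
  1 -< 3
  1 -< 11
  2 -< 6
  2 -< 22
  3 -< 6
  3 -< 33
  6 -< 66
  ...4 more
Total: 12


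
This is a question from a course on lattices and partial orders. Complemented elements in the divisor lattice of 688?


An element a is complemented if some b has a meet b = bottom, a join b = top.
a is complemented iff gcd(a, n/a)=1, i.e. a is a unitary divisor of 688.
Complemented elements: 1, 16, 43, 688
Count: 4


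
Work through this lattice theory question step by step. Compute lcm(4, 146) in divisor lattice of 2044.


In a divisor lattice, join = lcm (least common multiple).
gcd(4,146) = 2
lcm(4,146) = 4*146/gcd = 584/2 = 292


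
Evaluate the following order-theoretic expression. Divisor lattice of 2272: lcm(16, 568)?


Join=lcm.
gcd(16,568)=8
lcm=1136


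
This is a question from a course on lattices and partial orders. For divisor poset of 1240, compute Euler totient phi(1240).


phi(n) = n * prod_{p|n} (1 - 1/p).
Prime divisors of 1240: [2, 5, 31]
phi(1240) = 1240 * (1 - 1/2) * (1 - 1/5) * (1 - 1/31)
phi(1240) = 480


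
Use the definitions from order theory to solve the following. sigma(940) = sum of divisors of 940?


sigma(n) = sum of divisors.
Divisors of 940: [1, 2, 4, 5, 10, 20, 47, 94, 188, 235, 470, 940]
Sum = 2016


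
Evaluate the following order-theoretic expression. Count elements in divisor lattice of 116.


Divisors of 116: [1, 2, 4, 29, 58, 116]
Count: 6


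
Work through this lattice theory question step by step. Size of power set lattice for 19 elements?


Power set = 2^n.
2^19 = 524288


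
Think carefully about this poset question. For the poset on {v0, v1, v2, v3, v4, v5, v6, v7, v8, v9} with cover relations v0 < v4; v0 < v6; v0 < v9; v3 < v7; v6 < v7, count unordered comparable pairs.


A comparable pair {a,b} has a < b or b < a in the order.
Count unordered pairs where one element is strictly below the other.
Examples: {v0,v4}, {v0,v6}, {v0,v7}, {v0,v9}, ...
Total comparable pairs: 6


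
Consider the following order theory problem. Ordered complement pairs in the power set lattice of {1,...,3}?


Complement pair (a,b): a meet b = bottom, a join b = top.
Here: A intersect B = {} and A union B = {1,...,3}.
Pairs found: ({},{1,2,3}), ({1},{2,3}), ({2},{1,3}), ({3},{1,2}), ... (4 more)
Total ordered pairs: 8


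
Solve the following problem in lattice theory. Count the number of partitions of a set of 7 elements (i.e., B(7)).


B(n) = number of set partitions of an n-element set.
B(n) satisfies the recurrence: B(n+1) = sum_k C(n,k)*B(k).
B(7) = 877


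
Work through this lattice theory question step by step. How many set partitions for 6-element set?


B(n) = number of set partitions of an n-element set.
B(n) satisfies the recurrence: B(n+1) = sum_k C(n,k)*B(k).
B(6) = 203


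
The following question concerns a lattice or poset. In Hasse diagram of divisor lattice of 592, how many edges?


A cover relation a -< b holds when a < b with no c strictly between.
Cover relations:
  1 -< 2
  1 -< 37
  2 -< 4
  2 -< 74
  4 -< 8
  4 -< 148
  8 -< 16
  8 -< 296
  ...5 more
Total: 13


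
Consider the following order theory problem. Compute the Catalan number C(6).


C(n) = C(2n, n) / (n+1).
C(12, 6) = 924
C(6) = 924 / 7 = 132


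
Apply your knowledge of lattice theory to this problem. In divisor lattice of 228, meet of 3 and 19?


In a divisor lattice, meet = gcd (greatest common divisor).
By Euclidean algorithm or factoring: gcd(3,19) = 1


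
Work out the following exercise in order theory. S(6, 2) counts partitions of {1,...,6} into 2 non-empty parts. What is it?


S(n,k) = k*S(n-1,k) + S(n-1,k-1).
S(5,2) = 15, S(5,1) = 1
S(6,2) = 2*15 + 1 = 30 + 1
S(6,2) = 31


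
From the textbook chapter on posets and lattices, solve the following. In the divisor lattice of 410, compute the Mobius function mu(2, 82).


In a divisor lattice, mu(a,b) = mu(b/a) where mu is the classical Mobius function.
b/a = 82/2 = 41
Prime factorization of 41: primes [41]
41 is squarefree with 1 prime factor(s), so mu(41) = (-1)^1 = -1


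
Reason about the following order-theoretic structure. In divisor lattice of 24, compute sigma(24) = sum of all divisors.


sigma(n) = sum of divisors.
Divisors of 24: [1, 2, 3, 4, 6, 8, 12, 24]
Sum = 60


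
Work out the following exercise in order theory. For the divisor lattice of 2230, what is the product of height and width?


Height = length of longest chain minus 1; width = size of largest antichain.
A maximum chain: 1 | 223 | 1115 | 2230  (height 3).
A maximum antichain: {2, 5, 223}  (width 3).
Product = 3 * 3 = 9


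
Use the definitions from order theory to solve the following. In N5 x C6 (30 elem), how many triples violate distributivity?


Distributive law: a ^ (b v c) = (a ^ b) v (a ^ c).
Check all 30^3 = 27000 ordered triples (a,b,c).
  e.g. a=(b,0), b=(a,0), c=(c,0): lhs=(b,0) != rhs=(a,0)
  e.g. a=(b,0), b=(a,0), c=(c,1): lhs=(b,0) != rhs=(a,0)
Total violating triples: 432


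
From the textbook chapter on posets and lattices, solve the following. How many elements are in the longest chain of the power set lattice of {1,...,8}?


A chain is a totally ordered subset; we count the number of elements in a maximum chain.
Compute, for each element x, the size of the longest chain ending at x:
  {}: 1
  {1}: 2
  {2}: 2
  {3}: 2
  {4}: 2
  {5}: 2
  ...
A maximum chain: {} < {1} < {1,2} < {1,2,3} < {1,2,3,4} < {1,2,3,4,5} < {1,2,3,4,5,6} < {1,2,3,4,5,6,7} < {1,2,3,4,5,6,7,8}
Number of elements in the longest chain: 9


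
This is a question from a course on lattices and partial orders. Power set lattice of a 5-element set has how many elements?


Power set = 2^n.
2^5 = 32


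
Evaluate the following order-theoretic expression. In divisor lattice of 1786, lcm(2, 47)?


Join=lcm.
gcd(2,47)=1
lcm=94


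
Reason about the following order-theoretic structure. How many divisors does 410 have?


Divisors of 410: [1, 2, 5, 10, 41, 82, 205, 410]
Count: 8


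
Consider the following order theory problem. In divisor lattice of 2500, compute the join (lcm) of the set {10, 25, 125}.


In a divisor lattice, join = lcm (least common multiple).
Compute lcm iteratively: start with first element, then lcm(current, next).
Elements: [10, 25, 125]
lcm(10,25) = 50
lcm(50,125) = 250
Final lcm = 250


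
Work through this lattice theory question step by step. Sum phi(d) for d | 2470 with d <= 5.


Divisors of 2470 up to 5: [1, 2, 5]
phi values: [1, 1, 4]
Sum = 6


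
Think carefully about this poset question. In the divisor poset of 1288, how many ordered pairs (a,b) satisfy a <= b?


The order relation is {(a,b) : a <= b}, reflexive so it includes (a,a).
Examples: (1,1), (1,1288), (1,14), (1,161), (1,184), ...
Total ordered pairs: 90


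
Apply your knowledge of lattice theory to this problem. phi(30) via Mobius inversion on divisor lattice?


phi(n) = n * prod_{p|n} (1 - 1/p).
Prime divisors of 30: [2, 3, 5]
phi(30) = 30 * (1 - 1/2) * (1 - 1/3) * (1 - 1/5)
phi(30) = 8


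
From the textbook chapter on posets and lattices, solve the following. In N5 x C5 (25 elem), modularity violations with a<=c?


Modular law: if a <= c then a v (b ^ c) = (a v b) ^ c.
Check all triples (a,b,c) with a <= c among 25 elements.
  e.g. a=(a,0), b=(c,0), c=(b,0): lhs=(a,0) != rhs=(b,0)
  e.g. a=(a,0), b=(c,1), c=(b,0): lhs=(a,0) != rhs=(b,0)
Total violating triples: 75


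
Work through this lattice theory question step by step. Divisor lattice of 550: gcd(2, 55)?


Meet=gcd.
gcd(2,55)=1


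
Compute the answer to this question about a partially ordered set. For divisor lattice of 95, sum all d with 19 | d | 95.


Interval [19,95] in divisors of 95: [19, 95]
Sum = 114
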